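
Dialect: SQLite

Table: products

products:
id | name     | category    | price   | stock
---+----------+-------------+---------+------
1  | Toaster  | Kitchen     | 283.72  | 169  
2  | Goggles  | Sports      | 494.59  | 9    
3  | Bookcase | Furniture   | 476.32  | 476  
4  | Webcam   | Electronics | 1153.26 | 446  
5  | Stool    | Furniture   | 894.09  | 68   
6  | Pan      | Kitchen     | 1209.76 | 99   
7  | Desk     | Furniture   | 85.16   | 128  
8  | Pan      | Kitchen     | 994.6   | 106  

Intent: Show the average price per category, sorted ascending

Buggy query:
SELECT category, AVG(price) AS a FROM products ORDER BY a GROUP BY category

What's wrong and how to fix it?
Bug: GROUP BY must precede ORDER BY

Fix: Reorder: SELECT … FROM … GROUP BY … ORDER BY …

Corrected query:
SELECT category, AVG(price) AS a FROM products GROUP BY category ORDER BY a

Result:
category    | a      
------------+--------
Furniture   | 485.19 
Sports      | 494.59 
Kitchen     | 829.36 
Electronics | 1153.26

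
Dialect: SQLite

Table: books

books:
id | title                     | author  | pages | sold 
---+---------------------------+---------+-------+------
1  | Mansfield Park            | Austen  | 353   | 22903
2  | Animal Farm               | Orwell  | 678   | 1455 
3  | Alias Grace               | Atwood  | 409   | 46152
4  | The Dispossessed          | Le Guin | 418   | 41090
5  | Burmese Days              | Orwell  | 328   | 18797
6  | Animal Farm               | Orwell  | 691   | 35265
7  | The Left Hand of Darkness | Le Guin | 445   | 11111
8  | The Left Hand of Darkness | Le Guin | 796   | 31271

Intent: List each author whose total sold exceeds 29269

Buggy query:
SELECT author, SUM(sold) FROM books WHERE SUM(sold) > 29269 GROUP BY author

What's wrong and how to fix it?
Bug: Aggregate functions cannot appear in a WHERE clause

Fix: Use HAVING (which filters groups after aggregation) instead of WHERE

Corrected query:
SELECT author, SUM(sold) FROM books GROUP BY author HAVING SUM(sold) > 29269

Result:
author  | SUM(sold)
--------+----------
Atwood  | 46152    
Le Guin | 83472    
Orwell  | 55517    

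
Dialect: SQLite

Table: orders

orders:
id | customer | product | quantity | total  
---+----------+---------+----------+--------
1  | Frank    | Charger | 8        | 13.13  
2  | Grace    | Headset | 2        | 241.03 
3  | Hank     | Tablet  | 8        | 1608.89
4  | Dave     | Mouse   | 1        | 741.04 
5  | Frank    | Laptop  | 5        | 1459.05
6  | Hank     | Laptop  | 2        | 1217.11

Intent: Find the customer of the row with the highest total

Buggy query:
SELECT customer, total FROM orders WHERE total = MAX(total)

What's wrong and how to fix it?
Bug: WHERE is evaluated per row; an aggregate over the whole table isn't defined there

Fix: Wrap MAX in a scalar subquery so WHERE compares against a single value

Corrected query:
SELECT customer, total FROM orders WHERE total = (SELECT MAX(total) FROM orders)

Result:
customer | total  
---------+--------
Hank     | 1608.89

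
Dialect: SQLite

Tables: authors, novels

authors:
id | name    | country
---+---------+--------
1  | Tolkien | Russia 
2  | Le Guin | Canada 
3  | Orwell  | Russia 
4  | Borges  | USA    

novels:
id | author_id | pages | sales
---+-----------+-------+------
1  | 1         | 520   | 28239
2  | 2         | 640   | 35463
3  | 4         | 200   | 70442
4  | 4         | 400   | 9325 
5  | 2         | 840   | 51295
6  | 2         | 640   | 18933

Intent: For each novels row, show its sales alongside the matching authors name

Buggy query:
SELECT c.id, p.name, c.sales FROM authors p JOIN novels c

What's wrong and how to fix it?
Bug: Missing join condition: each novels row is matched to all authors rows instead of just its own

Fix: Add ON c.author_id = p.id to the JOIN

Corrected query:
SELECT c.id, p.name, c.sales FROM authors p JOIN novels c ON c.author_id = p.id

Result:
id | name    | sales
---+---------+------
1  | Tolkien | 28239
2  | Le Guin | 35463
3  | Borges  | 70442
4  | Borges  | 9325 
5  | Le Guin | 51295
6  | Le Guin | 18933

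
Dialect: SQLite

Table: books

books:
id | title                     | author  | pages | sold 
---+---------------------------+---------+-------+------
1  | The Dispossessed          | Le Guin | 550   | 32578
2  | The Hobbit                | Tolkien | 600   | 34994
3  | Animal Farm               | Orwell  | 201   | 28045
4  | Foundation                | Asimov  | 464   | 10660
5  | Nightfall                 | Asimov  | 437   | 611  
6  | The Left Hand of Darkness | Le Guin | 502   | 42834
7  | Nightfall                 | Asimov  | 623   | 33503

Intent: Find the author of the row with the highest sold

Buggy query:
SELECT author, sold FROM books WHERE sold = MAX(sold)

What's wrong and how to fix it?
Bug: WHERE is evaluated per row; an aggregate over the whole table isn't defined there

Fix: Use a subquery: WHERE sold = (SELECT MAX(sold) FROM books)

Corrected query:
SELECT author, sold FROM books WHERE sold = (SELECT MAX(sold) FROM books)

Result:
author  | sold 
--------+------
Le Guin | 42834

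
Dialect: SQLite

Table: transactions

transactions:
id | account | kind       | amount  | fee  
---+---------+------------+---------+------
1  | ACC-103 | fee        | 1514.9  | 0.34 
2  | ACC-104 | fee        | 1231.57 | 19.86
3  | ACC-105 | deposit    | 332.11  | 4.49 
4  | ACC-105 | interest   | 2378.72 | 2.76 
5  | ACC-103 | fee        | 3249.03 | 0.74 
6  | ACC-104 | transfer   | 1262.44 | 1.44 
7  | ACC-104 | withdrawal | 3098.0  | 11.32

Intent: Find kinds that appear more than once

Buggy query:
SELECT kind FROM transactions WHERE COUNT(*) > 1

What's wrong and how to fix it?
Bug: COUNT(*) is an aggregate and cannot be used in WHERE

Fix: Group first, then use HAVING for the count condition

Corrected query:
SELECT kind FROM transactions GROUP BY kind HAVING COUNT(*) > 1

Result:
kind
----
fee 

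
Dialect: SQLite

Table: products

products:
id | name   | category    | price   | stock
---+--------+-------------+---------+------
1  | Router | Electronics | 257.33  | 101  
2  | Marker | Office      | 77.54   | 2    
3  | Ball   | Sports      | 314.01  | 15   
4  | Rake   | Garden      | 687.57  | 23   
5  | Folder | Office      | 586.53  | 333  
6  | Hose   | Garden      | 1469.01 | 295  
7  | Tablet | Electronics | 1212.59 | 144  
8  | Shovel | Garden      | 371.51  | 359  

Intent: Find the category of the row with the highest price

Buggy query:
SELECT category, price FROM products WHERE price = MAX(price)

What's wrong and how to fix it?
Bug: WHERE is evaluated per row; an aggregate over the whole table isn't defined there

Fix: Use a subquery: WHERE price = (SELECT MAX(price) FROM products)

Corrected query:
SELECT category, price FROM products WHERE price = (SELECT MAX(price) FROM products)

Result:
category | price  
---------+--------
Garden   | 1469.01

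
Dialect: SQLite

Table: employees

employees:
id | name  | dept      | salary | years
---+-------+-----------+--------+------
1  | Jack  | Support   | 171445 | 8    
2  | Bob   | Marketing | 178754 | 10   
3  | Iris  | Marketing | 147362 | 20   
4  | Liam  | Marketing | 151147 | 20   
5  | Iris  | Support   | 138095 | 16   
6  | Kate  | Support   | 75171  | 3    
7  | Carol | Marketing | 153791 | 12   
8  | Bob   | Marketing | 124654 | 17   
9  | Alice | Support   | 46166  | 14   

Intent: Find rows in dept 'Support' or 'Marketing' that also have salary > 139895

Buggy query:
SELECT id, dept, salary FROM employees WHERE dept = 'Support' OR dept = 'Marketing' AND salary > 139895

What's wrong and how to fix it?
Bug: AND binds tighter than OR, so this parses as dept = 'Support' OR (dept = 'Marketing' AND salary > 139895)

Fix: Add parentheses around the OR so the AND applies to both alternatives

Corrected query:
SELECT id, dept, salary FROM employees WHERE (dept = 'Support' OR dept = 'Marketing') AND salary > 139895

Result:
id | dept      | salary
---+-----------+-------
1  | Support   | 171445
2  | Marketing | 178754
3  | Marketing | 147362
4  | Marketing | 151147
7  | Marketing | 153791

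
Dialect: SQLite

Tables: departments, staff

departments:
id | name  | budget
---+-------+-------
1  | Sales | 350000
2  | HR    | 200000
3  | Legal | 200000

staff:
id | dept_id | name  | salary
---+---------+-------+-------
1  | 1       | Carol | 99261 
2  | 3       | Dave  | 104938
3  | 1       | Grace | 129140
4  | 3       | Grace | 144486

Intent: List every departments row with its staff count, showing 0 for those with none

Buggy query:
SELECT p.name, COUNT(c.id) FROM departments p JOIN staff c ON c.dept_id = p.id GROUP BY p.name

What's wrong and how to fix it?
Bug: An inner join excludes parents with zero children

Fix: Switch to LEFT JOIN to retain unmatched parent rows

Corrected query:
SELECT p.name, COUNT(c.id) FROM departments p LEFT JOIN staff c ON c.dept_id = p.id GROUP BY p.name

Result:
name  | COUNT(c.id)
------+------------
HR    | 0          
Legal | 2          
Sales | 2          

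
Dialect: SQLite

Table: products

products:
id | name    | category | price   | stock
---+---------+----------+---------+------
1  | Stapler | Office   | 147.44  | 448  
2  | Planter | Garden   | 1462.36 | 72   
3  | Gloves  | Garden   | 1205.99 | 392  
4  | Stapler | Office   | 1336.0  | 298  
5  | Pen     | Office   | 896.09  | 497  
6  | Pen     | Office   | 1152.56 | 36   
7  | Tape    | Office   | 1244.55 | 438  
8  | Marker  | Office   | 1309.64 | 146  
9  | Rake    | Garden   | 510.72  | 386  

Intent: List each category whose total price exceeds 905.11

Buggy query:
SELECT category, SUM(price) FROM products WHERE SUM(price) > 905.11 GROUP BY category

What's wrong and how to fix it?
Bug: Aggregate functions cannot appear in a WHERE clause

Fix: Move the aggregate condition to a HAVING clause

Corrected query:
SELECT category, SUM(price) FROM products GROUP BY category HAVING SUM(price) > 905.11

Result:
category | SUM(price)
---------+-----------
Garden   | 3179.07   
Office   | 6086.28   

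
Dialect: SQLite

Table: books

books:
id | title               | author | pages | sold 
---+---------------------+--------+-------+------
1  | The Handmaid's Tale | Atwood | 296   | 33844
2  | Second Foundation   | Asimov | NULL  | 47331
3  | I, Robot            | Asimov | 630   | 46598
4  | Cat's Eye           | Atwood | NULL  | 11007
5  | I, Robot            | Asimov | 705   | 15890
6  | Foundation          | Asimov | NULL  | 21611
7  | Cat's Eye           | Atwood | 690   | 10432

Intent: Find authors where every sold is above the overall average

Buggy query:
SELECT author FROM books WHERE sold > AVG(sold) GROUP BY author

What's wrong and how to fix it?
Bug: WHERE evaluates per row before aggregation, so AVG() is unavailable

Fix: Use a subquery for AVG and a HAVING MIN(...) filter so the condition holds for every row in the group

Corrected query:
SELECT author FROM books GROUP BY author HAVING MIN(sold) > (SELECT AVG(sold) FROM books)

Result:
(no rows)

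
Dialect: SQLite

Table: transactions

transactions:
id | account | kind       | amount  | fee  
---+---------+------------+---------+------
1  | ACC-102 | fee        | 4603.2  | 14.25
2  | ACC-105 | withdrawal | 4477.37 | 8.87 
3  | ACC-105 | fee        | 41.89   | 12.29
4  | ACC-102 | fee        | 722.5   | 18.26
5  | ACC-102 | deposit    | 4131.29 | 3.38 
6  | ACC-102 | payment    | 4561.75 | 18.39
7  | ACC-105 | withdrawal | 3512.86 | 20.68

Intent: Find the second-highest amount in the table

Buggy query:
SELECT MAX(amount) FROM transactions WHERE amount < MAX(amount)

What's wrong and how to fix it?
Bug: The inner MAX is an aggregate inside WHERE, which is not allowed

Fix: Put the inner MAX in a scalar subquery

Corrected query:
SELECT MAX(amount) FROM transactions WHERE amount < (SELECT MAX(amount) FROM transactions)

Result:
MAX(amount)
-----------
4561.75    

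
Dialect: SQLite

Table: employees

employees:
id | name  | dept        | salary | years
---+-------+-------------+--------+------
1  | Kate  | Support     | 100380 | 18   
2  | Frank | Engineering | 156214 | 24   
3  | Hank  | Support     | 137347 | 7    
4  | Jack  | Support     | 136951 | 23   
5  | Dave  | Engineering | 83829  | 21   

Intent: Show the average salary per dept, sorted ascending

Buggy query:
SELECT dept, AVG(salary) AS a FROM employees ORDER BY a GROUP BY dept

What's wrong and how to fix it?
Bug: GROUP BY must precede ORDER BY

Fix: Reorder: SELECT … FROM … GROUP BY … ORDER BY …

Corrected query:
SELECT dept, AVG(salary) AS a FROM employees GROUP BY dept ORDER BY a

Result:
dept        | a            
------------+--------------
Engineering | 120021.5     
Support     | 124892.666667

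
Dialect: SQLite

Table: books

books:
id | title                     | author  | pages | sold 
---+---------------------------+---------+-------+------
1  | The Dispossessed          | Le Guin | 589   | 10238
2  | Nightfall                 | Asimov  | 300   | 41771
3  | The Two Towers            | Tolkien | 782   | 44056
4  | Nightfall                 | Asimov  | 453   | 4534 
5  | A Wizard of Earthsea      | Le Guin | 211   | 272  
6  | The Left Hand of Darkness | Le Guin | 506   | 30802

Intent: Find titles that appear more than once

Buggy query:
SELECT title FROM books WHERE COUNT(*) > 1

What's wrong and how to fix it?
Bug: COUNT(*) is an aggregate and cannot be used in WHERE

Fix: Group first, then use HAVING for the count condition

Corrected query:
SELECT title FROM books GROUP BY title HAVING COUNT(*) > 1

Result:
title    
---------
Nightfall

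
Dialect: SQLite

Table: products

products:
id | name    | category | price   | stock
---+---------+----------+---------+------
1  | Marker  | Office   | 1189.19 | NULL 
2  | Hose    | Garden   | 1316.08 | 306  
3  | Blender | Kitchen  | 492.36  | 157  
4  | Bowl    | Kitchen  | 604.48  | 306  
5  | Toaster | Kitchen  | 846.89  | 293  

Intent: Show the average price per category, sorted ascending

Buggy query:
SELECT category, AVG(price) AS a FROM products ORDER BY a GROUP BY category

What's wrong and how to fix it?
Bug: ORDER BY appears before GROUP BY; SQL clause order requires GROUP BY first

Fix: Move ORDER BY to the end, after GROUP BY

Corrected query:
SELECT category, AVG(price) AS a FROM products GROUP BY category ORDER BY a

Result:
category | a      
---------+--------
Kitchen  | 647.91 
Office   | 1189.19
Garden   | 1316.08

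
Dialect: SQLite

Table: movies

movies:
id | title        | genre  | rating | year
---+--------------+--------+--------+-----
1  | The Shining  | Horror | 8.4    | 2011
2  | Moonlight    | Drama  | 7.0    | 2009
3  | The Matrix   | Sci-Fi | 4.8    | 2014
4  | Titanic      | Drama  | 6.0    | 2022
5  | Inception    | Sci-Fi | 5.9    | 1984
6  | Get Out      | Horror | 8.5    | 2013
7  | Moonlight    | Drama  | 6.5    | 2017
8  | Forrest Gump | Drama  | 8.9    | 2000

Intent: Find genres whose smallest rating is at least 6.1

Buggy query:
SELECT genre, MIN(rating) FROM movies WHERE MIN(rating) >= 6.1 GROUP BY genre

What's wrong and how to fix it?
Bug: MIN() in WHERE is a misuse of aggregate

Fix: Replace WHERE with HAVING after the GROUP BY

Corrected query:
SELECT genre, MIN(rating) FROM movies GROUP BY genre HAVING MIN(rating) >= 6.1

Result:
genre  | MIN(rating)
-------+------------
Horror | 8.4        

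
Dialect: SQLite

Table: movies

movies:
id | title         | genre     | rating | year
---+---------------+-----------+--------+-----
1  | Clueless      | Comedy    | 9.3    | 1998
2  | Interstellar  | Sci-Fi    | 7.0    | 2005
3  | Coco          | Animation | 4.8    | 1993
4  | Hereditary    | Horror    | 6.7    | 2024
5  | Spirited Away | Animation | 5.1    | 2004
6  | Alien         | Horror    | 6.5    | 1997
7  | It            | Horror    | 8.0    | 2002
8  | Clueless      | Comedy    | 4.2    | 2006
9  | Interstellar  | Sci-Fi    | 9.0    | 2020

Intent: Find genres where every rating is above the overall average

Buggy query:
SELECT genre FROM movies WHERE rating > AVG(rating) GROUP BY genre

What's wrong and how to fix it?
Bug: WHERE evaluates per row before aggregation, so AVG() is unavailable

Fix: Use a subquery for AVG and a HAVING MIN(...) filter so the condition holds for every row in the group

Corrected query:
SELECT genre FROM movies GROUP BY genre HAVING MIN(rating) > (SELECT AVG(rating) FROM movies)

Result:
genre 
------
Sci-Fi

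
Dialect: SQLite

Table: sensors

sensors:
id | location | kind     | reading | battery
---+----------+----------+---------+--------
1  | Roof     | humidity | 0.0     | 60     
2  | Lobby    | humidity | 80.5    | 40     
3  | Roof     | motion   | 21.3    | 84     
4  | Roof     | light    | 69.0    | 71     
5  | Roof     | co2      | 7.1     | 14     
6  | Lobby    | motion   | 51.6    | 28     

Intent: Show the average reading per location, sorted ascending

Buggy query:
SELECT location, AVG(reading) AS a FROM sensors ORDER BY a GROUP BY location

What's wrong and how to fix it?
Bug: GROUP BY must precede ORDER BY

Fix: Move ORDER BY to the end, after GROUP BY

Corrected query:
SELECT location, AVG(reading) AS a FROM sensors GROUP BY location ORDER BY a

Result:
location | a    
---------+------
Roof     | 24.35
Lobby    | 66.05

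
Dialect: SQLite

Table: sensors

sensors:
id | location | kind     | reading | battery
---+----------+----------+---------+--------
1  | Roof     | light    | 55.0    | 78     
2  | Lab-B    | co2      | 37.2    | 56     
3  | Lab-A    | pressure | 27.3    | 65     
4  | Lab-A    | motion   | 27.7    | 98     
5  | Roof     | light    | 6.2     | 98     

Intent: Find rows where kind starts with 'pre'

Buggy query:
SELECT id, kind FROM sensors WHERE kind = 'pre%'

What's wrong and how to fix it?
Bug: '=' compares the literal string including the % character; pattern matching needs LIKE

Fix: Use LIKE for wildcard pattern matching

Corrected query:
SELECT id, kind FROM sensors WHERE kind LIKE 'pre%'

Result:
id | kind    
---+---------
3  | pressure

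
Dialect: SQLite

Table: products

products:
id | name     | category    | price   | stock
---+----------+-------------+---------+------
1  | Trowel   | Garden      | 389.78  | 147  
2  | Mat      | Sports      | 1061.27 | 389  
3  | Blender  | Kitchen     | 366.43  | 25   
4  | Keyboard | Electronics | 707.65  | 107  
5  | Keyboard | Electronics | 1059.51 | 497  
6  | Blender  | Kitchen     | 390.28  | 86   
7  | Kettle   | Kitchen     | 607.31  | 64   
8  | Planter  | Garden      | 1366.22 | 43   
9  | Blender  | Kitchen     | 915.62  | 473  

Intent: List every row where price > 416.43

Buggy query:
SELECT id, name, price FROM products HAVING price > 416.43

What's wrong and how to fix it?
Bug: This is a non-aggregate query (no GROUP BY, no aggregates), so in SQLite the HAVING clause is invalid here; a row-level condition belongs in WHERE

Fix: Replace HAVING with WHERE since the condition applies to individual rows

Corrected query:
SELECT id, name, price FROM products WHERE price > 416.43

Result:
id | name     | price  
---+----------+--------
2  | Mat      | 1061.27
4  | Keyboard | 707.65 
5  | Keyboard | 1059.51
7  | Kettle   | 607.31 
8  | Planter  | 1366.22
9  | Blender  | 915.62 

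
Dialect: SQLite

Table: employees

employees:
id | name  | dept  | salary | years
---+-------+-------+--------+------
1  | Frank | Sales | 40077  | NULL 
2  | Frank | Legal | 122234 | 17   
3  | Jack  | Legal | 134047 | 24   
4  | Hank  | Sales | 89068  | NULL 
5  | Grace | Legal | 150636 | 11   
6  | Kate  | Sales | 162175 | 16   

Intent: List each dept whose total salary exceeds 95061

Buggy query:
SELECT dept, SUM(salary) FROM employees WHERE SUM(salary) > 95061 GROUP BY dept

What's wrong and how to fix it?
Bug: Aggregate functions cannot appear in a WHERE clause

Fix: Move the aggregate condition to a HAVING clause

Corrected query:
SELECT dept, SUM(salary) FROM employees GROUP BY dept HAVING SUM(salary) > 95061

Result:
dept  | SUM(salary)
------+------------
Legal | 406917     
Sales | 291320     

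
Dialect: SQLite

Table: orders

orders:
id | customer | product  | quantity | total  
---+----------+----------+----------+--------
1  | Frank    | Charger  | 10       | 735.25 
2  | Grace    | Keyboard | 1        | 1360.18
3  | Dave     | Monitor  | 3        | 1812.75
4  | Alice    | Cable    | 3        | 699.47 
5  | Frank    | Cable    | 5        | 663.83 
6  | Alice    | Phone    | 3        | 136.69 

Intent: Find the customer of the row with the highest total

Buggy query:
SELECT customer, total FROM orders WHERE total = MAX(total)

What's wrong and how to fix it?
Bug: WHERE is evaluated per row; an aggregate over the whole table isn't defined there

Fix: Wrap MAX in a scalar subquery so WHERE compares against a single value

Corrected query:
SELECT customer, total FROM orders WHERE total = (SELECT MAX(total) FROM orders)

Result:
customer | total  
---------+--------
Dave     | 1812.75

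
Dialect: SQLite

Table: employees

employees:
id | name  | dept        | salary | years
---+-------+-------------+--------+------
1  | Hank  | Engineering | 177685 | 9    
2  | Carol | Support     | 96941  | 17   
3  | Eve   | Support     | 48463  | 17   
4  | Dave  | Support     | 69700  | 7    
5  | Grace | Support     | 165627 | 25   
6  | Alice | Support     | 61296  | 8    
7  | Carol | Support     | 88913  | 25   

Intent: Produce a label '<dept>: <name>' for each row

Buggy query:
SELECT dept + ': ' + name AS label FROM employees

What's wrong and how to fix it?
Bug: '+' is numeric addition; on text columns SQLite converts them to 0 instead of concatenating

Fix: Replace + with || to concatenate text

Corrected query:
SELECT dept || ': ' || name AS label FROM employees

Result:
label            
-----------------
Engineering: Hank
Support: Carol   
Support: Eve     
Support: Dave    
Support: Grace   
Support: Alice   
Support: Carol   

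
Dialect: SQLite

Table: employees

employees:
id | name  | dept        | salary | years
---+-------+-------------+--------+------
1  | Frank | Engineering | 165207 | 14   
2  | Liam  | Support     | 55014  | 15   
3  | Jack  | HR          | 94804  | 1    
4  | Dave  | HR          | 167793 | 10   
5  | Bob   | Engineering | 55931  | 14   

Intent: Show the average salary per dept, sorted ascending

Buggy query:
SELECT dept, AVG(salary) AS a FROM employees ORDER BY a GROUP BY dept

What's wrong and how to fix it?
Bug: ORDER BY appears before GROUP BY; SQL clause order requires GROUP BY first

Fix: Move ORDER BY to the end, after GROUP BY

Corrected query:
SELECT dept, AVG(salary) AS a FROM employees GROUP BY dept ORDER BY a

Result:
dept        | a       
------------+---------
Support     | 55014   
Engineering | 110569  
HR          | 131298.5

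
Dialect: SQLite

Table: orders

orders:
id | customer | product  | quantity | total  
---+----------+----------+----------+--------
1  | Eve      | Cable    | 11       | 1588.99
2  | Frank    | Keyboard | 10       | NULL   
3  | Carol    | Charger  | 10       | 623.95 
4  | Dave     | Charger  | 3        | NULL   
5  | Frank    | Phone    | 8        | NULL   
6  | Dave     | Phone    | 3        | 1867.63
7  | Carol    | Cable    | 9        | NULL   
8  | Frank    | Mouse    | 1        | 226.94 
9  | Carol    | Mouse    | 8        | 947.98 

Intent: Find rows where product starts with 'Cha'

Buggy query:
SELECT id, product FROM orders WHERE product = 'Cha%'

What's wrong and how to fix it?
Bug: Wildcards only work with LIKE; '=' treats '%' as a literal character

Fix: Use LIKE for wildcard pattern matching

Corrected query:
SELECT id, product FROM orders WHERE product LIKE 'Cha%'

Result:
id | product
---+--------
3  | Charger
4  | Charger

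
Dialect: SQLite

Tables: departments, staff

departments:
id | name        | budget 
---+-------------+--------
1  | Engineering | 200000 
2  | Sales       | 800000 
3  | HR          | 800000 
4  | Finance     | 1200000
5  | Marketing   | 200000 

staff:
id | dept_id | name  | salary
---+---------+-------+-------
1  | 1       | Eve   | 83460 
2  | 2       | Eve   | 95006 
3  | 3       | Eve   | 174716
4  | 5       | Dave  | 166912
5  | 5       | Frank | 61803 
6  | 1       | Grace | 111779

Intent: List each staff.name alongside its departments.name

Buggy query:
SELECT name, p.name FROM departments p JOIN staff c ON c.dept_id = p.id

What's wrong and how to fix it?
Bug: 'name' exists in both joined tables, so the database can't tell which one is meant

Fix: Prefix ambiguous columns with the table alias

Corrected query:
SELECT c.name, p.name FROM departments p JOIN staff c ON c.dept_id = p.id

Result:
name  | name       
------+------------
Eve   | Engineering
Eve   | Sales      
Eve   | HR         
Dave  | Marketing  
Frank | Marketing  
Grace | Engineering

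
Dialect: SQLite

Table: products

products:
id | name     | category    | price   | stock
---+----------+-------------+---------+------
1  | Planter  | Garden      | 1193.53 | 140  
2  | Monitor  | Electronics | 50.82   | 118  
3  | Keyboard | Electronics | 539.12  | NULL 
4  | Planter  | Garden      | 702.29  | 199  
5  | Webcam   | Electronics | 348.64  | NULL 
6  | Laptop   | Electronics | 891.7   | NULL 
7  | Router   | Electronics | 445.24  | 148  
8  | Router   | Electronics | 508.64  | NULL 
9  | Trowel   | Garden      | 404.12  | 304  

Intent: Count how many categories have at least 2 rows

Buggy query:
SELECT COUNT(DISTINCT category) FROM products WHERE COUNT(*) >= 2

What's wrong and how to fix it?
Bug: COUNT(*) cannot appear in WHERE; the per-group count doesn't exist yet

Fix: Use a subquery that GROUPs and filters with HAVING, then count its rows

Corrected query:
SELECT COUNT(*) FROM (SELECT category FROM products GROUP BY category HAVING COUNT(*) >= 2)

Result:
COUNT(*)
--------
2       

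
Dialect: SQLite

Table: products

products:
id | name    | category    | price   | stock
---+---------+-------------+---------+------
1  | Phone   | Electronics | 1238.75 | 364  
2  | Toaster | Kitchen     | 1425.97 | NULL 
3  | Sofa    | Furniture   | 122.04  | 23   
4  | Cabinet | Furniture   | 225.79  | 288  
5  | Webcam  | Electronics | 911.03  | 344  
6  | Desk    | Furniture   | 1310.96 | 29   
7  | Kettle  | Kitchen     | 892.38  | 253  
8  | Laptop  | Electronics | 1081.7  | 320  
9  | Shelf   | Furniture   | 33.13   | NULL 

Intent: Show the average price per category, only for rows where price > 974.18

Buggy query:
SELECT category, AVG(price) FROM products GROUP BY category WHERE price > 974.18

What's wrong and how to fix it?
Bug: WHERE cannot follow GROUP BY

Fix: Place WHERE between FROM and GROUP BY

Corrected query:
SELECT category, AVG(price) FROM products WHERE price > 974.18 GROUP BY category

Result:
category    | AVG(price)
------------+-----------
Electronics | 1160.225  
Furniture   | 1310.96   
Kitchen     | 1425.97   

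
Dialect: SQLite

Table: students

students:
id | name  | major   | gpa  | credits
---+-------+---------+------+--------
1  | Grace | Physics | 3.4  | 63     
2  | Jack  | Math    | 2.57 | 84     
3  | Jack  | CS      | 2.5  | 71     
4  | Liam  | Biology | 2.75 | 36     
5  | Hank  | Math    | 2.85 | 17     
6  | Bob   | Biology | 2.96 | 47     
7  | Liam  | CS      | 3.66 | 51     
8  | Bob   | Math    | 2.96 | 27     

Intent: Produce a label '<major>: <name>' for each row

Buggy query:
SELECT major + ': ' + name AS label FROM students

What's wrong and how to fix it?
Bug: SQLite uses || for string concatenation; + coerces text to numbers (yielding 0)

Fix: Use the || operator for string concatenation

Corrected query:
SELECT major || ': ' || name AS label FROM students

Result:
label         
--------------
Physics: Grace
Math: Jack    
CS: Jack      
Biology: Liam 
Math: Hank    
Biology: Bob  
CS: Liam      
Math: Bob     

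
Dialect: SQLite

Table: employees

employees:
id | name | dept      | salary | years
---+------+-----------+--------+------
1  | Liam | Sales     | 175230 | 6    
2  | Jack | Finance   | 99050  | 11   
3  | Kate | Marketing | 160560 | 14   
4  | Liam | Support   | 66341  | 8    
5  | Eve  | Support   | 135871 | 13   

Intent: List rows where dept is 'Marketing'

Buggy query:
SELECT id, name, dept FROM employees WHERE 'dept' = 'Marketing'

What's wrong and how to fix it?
Bug: Single quotes denote string literals in SQL; the column name is being compared as a constant string

Fix: Remove the quotes around the column name (or use double quotes for an identifier)

Corrected query:
SELECT id, name, dept FROM employees WHERE dept = 'Marketing'

Result:
id | name | dept     
---+------+----------
3  | Kate | Marketing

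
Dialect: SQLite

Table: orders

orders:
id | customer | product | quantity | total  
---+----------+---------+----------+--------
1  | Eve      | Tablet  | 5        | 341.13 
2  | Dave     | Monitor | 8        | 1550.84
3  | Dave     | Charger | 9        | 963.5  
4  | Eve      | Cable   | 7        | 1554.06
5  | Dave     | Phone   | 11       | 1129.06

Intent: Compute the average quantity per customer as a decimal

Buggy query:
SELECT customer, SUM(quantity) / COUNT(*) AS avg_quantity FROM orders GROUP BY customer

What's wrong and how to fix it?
Bug: Both operands are integers, so '/' performs integer division and truncates

Fix: Cast one side to REAL so the division keeps the fractional part

Corrected query:
SELECT customer, SUM(quantity) * 1.0 / COUNT(*) AS avg_quantity FROM orders GROUP BY customer

Result:
customer | avg_quantity
---------+-------------
Dave     | 9.333333    
Eve      | 6           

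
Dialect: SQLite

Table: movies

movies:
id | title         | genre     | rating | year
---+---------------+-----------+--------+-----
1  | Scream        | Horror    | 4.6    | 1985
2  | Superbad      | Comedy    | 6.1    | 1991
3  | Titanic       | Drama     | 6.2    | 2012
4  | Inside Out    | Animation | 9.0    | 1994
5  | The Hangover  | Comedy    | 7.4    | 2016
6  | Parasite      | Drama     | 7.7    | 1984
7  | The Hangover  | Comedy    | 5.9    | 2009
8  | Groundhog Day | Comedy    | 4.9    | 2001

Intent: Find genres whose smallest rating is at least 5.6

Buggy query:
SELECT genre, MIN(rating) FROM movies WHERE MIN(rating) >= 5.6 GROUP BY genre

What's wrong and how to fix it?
Bug: Aggregates like MIN are computed per group after WHERE runs

Fix: Use HAVING for the per-group MIN condition

Corrected query:
SELECT genre, MIN(rating) FROM movies GROUP BY genre HAVING MIN(rating) >= 5.6

Result:
genre     | MIN(rating)
----------+------------
Animation | 9          
Drama     | 6.2        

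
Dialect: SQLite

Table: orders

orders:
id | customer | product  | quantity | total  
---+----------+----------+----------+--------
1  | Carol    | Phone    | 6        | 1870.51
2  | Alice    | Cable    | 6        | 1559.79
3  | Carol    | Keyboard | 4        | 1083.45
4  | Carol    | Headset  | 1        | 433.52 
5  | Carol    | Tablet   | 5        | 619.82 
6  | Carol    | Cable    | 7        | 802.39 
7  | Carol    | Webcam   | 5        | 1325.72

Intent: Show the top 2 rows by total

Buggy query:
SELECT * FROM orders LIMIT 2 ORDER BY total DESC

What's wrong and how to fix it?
Bug: ORDER BY cannot follow LIMIT; LIMIT is the final clause

Fix: Sort with ORDER BY, then apply LIMIT

Corrected query:
SELECT * FROM orders ORDER BY total DESC LIMIT 2

Result:
id | customer | product | quantity | total  
---+----------+---------+----------+--------
1  | Carol    | Phone   | 6        | 1870.51
2  | Alice    | Cable   | 6        | 1559.79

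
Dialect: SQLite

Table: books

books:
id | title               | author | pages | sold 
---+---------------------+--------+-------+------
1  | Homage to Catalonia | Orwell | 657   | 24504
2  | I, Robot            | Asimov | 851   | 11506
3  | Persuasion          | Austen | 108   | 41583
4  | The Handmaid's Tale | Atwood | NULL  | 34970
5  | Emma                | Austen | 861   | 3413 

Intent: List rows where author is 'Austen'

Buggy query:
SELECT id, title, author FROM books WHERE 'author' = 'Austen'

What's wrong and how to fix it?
Bug: Single quotes denote string literals in SQL; the column name is being compared as a constant string

Fix: Remove the quotes around the column name (or use double quotes for an identifier)

Corrected query:
SELECT id, title, author FROM books WHERE author = 'Austen'

Result:
id | title      | author
---+------------+-------
3  | Persuasion | Austen
5  | Emma       | Austen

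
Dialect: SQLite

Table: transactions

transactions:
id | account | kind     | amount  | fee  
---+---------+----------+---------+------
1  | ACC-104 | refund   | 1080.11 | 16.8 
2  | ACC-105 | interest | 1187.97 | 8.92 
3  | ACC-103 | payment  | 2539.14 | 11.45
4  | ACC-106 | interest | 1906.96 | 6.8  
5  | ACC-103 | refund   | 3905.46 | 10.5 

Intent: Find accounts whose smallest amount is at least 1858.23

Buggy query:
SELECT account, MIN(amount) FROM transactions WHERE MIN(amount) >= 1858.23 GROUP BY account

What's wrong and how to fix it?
Bug: Aggregates like MIN are computed per group after WHERE runs

Fix: Replace WHERE with HAVING after the GROUP BY

Corrected query:
SELECT account, MIN(amount) FROM transactions GROUP BY account HAVING MIN(amount) >= 1858.23

Result:
account | MIN(amount)
--------+------------
ACC-103 | 2539.14    
ACC-106 | 1906.96    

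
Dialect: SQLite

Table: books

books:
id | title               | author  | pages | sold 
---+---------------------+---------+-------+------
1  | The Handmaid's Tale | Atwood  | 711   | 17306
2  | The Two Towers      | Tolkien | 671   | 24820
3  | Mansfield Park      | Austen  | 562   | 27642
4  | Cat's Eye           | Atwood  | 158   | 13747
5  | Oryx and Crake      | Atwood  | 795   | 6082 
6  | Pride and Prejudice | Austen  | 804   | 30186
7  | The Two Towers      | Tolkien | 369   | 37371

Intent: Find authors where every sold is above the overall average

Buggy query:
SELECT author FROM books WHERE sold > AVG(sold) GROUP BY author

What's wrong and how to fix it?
Bug: WHERE evaluates per row before aggregation, so AVG() is unavailable

Fix: Compute the overall average in a scalar subquery and compare each group's MIN against it in HAVING

Corrected query:
SELECT author FROM books GROUP BY author HAVING MIN(sold) > (SELECT AVG(sold) FROM books)

Result:
author 
-------
Austen 
Tolkien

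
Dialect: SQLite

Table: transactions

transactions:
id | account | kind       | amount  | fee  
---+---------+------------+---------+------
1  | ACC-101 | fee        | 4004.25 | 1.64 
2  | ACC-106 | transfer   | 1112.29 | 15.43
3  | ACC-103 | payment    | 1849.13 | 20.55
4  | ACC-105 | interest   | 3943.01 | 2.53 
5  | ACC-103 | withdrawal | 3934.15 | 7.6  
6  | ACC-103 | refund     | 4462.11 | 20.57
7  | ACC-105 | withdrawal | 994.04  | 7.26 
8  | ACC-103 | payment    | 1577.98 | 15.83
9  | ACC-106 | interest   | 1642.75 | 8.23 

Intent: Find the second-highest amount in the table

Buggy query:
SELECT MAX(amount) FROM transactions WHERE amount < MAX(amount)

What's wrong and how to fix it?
Bug: MAX(amount) on the right of the comparison is an aggregate-in-WHERE error

Fix: Put the inner MAX in a scalar subquery

Corrected query:
SELECT MAX(amount) FROM transactions WHERE amount < (SELECT MAX(amount) FROM transactions)

Result:
MAX(amount)
-----------
4004.25    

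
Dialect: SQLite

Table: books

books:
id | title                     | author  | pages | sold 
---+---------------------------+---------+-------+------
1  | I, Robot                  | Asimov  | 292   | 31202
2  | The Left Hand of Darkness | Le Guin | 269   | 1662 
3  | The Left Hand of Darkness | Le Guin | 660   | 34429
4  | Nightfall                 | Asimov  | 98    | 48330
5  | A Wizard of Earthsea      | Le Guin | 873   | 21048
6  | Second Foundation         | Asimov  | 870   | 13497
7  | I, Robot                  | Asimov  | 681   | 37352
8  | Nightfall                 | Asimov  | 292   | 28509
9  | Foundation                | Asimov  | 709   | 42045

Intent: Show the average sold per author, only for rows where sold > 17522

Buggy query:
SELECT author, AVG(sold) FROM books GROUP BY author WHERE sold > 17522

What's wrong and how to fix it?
Bug: WHERE cannot follow GROUP BY

Fix: Move the WHERE clause before GROUP BY

Corrected query:
SELECT author, AVG(sold) FROM books WHERE sold > 17522 GROUP BY author

Result:
author  | AVG(sold)
--------+----------
Asimov  | 37487.6  
Le Guin | 27738.5  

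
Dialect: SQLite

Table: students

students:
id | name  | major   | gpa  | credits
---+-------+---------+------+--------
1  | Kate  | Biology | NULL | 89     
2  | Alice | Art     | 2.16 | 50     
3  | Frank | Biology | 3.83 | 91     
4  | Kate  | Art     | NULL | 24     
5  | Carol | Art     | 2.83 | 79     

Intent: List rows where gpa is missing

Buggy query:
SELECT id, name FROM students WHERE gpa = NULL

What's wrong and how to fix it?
Bug: '= NULL' is always unknown in SQL three-valued logic, so no rows match

Fix: Replace '= NULL' with 'IS NULL'

Corrected query:
SELECT id, name FROM students WHERE gpa IS NULL

Result:
id | name
---+-----
1  | Kate
4  | Kate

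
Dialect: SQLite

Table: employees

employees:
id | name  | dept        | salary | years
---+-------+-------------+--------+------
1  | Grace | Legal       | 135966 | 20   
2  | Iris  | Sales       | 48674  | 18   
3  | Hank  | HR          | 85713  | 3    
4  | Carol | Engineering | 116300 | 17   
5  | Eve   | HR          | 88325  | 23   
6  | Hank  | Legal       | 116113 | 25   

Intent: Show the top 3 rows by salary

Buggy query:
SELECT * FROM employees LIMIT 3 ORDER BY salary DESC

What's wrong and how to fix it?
Bug: ORDER BY cannot follow LIMIT; LIMIT is the final clause

Fix: Swap the clauses: ORDER BY first, then LIMIT

Corrected query:
SELECT * FROM employees ORDER BY salary DESC LIMIT 3

Result:
id | name  | dept        | salary | years
---+-------+-------------+--------+------
1  | Grace | Legal       | 135966 | 20   
4  | Carol | Engineering | 116300 | 17   
6  | Hank  | Legal       | 116113 | 25   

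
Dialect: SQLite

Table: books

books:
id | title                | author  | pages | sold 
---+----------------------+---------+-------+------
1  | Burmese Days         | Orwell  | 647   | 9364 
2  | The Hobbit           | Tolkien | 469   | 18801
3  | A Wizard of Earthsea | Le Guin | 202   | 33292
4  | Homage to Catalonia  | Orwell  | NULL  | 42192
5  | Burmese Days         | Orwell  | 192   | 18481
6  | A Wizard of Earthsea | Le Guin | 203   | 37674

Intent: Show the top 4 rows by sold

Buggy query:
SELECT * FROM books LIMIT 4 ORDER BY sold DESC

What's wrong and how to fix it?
Bug: LIMIT must come after ORDER BY

Fix: Sort with ORDER BY, then apply LIMIT

Corrected query:
SELECT * FROM books ORDER BY sold DESC LIMIT 4

Result:
id | title                | author  | pages | sold 
---+----------------------+---------+-------+------
4  | Homage to Catalonia  | Orwell  | NULL  | 42192
6  | A Wizard of Earthsea | Le Guin | 203   | 37674
3  | A Wizard of Earthsea | Le Guin | 202   | 33292
2  | The Hobbit           | Tolkien | 469   | 18801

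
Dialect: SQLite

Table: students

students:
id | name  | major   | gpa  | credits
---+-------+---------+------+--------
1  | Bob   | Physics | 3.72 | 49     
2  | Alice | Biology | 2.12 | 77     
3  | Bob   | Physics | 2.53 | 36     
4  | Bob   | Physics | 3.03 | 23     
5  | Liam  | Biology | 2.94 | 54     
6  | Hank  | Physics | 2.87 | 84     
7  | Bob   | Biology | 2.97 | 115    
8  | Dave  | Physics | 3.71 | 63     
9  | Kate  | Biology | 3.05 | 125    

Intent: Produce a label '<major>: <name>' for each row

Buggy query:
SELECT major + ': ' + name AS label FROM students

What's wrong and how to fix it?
Bug: '+' is numeric addition; on text columns SQLite converts them to 0 instead of concatenating

Fix: Use the || operator for string concatenation

Corrected query:
SELECT major || ': ' || name AS label FROM students

Result:
label         
--------------
Physics: Bob  
Biology: Alice
Physics: Bob  
Physics: Bob  
Biology: Liam 
Physics: Hank 
Biology: Bob  
Physics: Dave 
Biology: Kate 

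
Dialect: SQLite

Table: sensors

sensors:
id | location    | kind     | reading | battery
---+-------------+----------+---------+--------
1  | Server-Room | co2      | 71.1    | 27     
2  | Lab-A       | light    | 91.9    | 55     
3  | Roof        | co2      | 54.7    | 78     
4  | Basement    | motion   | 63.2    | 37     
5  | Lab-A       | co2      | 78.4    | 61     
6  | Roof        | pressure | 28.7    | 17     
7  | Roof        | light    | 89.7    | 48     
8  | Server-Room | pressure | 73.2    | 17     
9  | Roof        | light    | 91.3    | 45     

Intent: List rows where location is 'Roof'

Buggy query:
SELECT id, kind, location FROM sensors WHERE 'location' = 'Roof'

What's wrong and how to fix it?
Bug: Single quotes denote string literals in SQL; the column name is being compared as a constant string

Fix: Remove the quotes around the column name (or use double quotes for an identifier)

Corrected query:
SELECT id, kind, location FROM sensors WHERE location = 'Roof'

Result:
id | kind     | location
---+----------+---------
3  | co2      | Roof    
6  | pressure | Roof    
7  | light    | Roof    
9  | light    | Roof    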